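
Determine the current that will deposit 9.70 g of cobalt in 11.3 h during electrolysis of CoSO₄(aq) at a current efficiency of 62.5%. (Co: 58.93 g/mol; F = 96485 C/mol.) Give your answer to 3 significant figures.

1.25 A

n(Co) = 9.70 / 58.93 = 0.1646 mol
Co²⁺ + 2e⁻ → Co, so n(e⁻) = 2 × 0.1646 = 0.3292 mol
Q = 0.3292 × 96485 / 0.625 = 50820 C
I = Q / t = 50820 / 40680 s = 1.25 A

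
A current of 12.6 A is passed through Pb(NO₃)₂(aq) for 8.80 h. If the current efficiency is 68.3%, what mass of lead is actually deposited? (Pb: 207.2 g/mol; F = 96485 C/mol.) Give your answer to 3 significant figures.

Q = 12.6 × 31680 = 3.992×10^5 C
n(e⁻) = 3.992×10^5 / 96485 = 4.137 mol
Pb²⁺ + 2e⁻ → Pb, so theoretical m(Pb) = 2.069 × 207.2 = 428.7 g
Actual mass = 68.3% × 428.7 = 293 g

293 g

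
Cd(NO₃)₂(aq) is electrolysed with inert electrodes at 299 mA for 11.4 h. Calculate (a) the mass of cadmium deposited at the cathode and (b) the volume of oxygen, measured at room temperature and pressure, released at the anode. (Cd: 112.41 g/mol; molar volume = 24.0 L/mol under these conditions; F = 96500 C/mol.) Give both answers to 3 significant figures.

7.15 g Cd; 0.763 L O₂

Q = 0.299 × 41040 = 12270 C; n(e⁻) = 12270 / 96500 = 0.1272 mol
Cathode: Cd²⁺ + 2e⁻ → Cd → n(Cd) = 0.1272/2 = 0.06360 mol → 7.15 g
Anode: 2H₂O → O₂ + 4H⁺ + 4e⁻ → n(O₂) = 0.1272/4 = 0.03180 mol → 0.763 L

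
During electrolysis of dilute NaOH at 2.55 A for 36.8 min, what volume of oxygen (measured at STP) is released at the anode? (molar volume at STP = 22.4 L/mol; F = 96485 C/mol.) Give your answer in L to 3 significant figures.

Q = 2.55 A × 2208 s = 5630 C
n(e⁻) = Q/F = 5630/96485 = 0.05835 mol
2H₂O → O₂ + 4H⁺ + 4e⁻, so n(O₂) = 0.05835 / 4 = 0.01459 mol
V = 0.01459 × 22.4 = 0.3268 L

0.327 L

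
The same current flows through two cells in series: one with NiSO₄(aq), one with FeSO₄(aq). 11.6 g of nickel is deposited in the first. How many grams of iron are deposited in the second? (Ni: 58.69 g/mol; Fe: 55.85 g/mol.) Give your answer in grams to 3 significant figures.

11.0 g

n(Ni) = 11.6 / 58.69 = 0.1976 mol
Ni²⁺ + 2e⁻ → Ni, so n(e⁻) = 2 × 0.1976 = 0.3952 mol
Since the cells are in series, n(e⁻) in the Fe cell is also 0.3952 mol.
Fe²⁺ + 2e⁻ → Fe, so n(Fe) = 0.3952 / 2 = 0.1976 mol
m(Fe) = 0.1976 × 55.85 = 11.0 g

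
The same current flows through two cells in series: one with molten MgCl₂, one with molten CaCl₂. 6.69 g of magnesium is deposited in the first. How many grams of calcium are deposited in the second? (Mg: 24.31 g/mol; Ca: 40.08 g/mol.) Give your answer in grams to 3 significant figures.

n(Mg) = 6.69 / 24.31 = 0.2752 mol
Mg²⁺ + 2e⁻ → Mg, so n(e⁻) = 2 × 0.2752 = 0.5504 mol
In series, the same 0.5504 mol of electrons flows through the second cell.
Ca²⁺ + 2e⁻ → Ca, so n(Ca) = 0.5504 / 2 = 0.2752 mol
m(Ca) = 0.2752 × 40.08 = 11.0 g

11.0 g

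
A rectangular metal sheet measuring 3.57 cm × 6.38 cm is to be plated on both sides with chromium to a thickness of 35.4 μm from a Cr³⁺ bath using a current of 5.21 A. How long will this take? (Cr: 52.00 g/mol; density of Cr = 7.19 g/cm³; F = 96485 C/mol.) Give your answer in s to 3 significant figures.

1240 s

Plated area = 2 × 3.57 × 6.38 = 45.55 cm²
Volume = 45.55 × 35.4×10⁻⁴ cm = 0.1612 cm³
m(Cr) = 0.1612 × 7.19 = 1.159 g
n(Cr) = 1.159 / 52.00 = 0.02229 mol; n(e⁻) = 3 × 0.02229 = 0.06687 mol
Q = 0.06687 × 96485 = 6452 C
t = 6452 / 5.21 = 1238 s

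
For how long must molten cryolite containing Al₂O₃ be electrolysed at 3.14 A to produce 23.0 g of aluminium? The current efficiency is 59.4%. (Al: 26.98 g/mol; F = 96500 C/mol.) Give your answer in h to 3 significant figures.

36.8 h

n(Al) = 23.0 / 26.98 = 0.8525 mol
Al³⁺ + 3e⁻ → Al, so n(e⁻) = 3 × 0.8525 = 2.558 mol
Q = 2.558 × 96500 / 0.594 = 4.156×10^5 C
t = Q / I = 4.156×10^5 / 3.14 = 1.324×10^5 s = 36.8 h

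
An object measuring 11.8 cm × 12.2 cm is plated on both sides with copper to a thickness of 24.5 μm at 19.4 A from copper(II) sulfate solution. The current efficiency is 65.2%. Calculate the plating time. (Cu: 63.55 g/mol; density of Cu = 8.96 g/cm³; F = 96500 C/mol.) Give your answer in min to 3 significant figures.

25.3 min

Plated area = 2 × 11.8 × 12.2 = 287.9 cm²
Volume = 287.9 × 24.5×10⁻⁴ cm = 0.7054 cm³
m(Cu) = 0.7054 × 8.96 = 6.320 g
n(Cu) = 6.320 / 63.55 = 0.09945 mol; n(e⁻) = 2 × 0.09945 = 0.1989 mol
Q = 0.1989 × 96500 / 0.652 = 29440 C
t = 29440 / 19.4 = 1518 s = 25.3 min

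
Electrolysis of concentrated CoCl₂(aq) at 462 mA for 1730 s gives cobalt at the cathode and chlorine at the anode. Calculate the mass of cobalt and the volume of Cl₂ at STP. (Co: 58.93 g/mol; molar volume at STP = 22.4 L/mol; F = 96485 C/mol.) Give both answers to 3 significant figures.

0.244 g Co; 0.0928 L Cl₂

Q = 0.462 × 1730 = 799.3 C; n(e⁻) = 799.3 / 96485 = 0.008284 mol
Cathode: Co²⁺ + 2e⁻ → Co → n(Co) = 0.008284/2 = 0.004142 mol → 0.244 g
Anode: 2Cl⁻ → Cl₂ + 2e⁻ → n(Cl₂) = 0.008284/2 = 0.004142 mol → 0.0928 L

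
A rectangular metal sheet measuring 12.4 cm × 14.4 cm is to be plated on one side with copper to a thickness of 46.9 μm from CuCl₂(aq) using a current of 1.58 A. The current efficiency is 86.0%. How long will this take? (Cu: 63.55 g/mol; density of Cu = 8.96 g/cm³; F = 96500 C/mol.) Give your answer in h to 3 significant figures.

4.66 h

Plated area = 12.4 × 14.4 = 178.6 cm²
Volume = 178.6 × 46.9×10⁻⁴ cm = 0.8376 cm³
m(Cu) = 0.8376 × 8.96 = 7.505 g
n(Cu) = 7.505 / 63.55 = 0.1181 mol; n(e⁻) = 2 × 0.1181 = 0.2362 mol
Q = 0.2362 × 96500 / 0.860 = 26500 C
t = 26500 / 1.58 = 16770 s = 4.66 h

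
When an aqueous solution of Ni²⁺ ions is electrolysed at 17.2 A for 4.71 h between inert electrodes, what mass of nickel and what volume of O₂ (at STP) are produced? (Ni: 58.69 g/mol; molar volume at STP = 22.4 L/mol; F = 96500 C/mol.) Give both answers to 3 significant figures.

Q = 17.2 × 16956 = 2.916×10^5 C; n(e⁻) = 2.916×10^5 / 96500 = 3.022 mol
Cathode: Ni²⁺ + 2e⁻ → Ni → n(Ni) = 3.022/2 = 1.511 mol → 88.7 g
Anode: 2H₂O → O₂ + 4H⁺ + 4e⁻ → n(O₂) = 3.022/4 = 0.7555 mol → 16.9 L

88.7 g Ni; 16.9 L O₂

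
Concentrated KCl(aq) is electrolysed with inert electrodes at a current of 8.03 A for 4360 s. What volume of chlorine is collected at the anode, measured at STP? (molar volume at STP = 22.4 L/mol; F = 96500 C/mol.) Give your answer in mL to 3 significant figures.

Q = It = 8.03 × 4360 = 35010 C
n(e⁻) = Q/F = 35010/96500 = 0.3628 mol
2Cl⁻ → Cl₂ + 2e⁻, so n(Cl₂) = 0.3628 / 2 = 0.1814 mol
V = 0.1814 × 22.4 = 4.063 L
= 4060 mL

4060 mL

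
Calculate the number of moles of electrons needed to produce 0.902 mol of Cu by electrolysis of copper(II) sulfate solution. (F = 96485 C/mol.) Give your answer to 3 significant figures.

Cu²⁺ + 2e⁻ → Cu, so n(e⁻) = 2 × 0.902 = 1.804 mol

1.80 mol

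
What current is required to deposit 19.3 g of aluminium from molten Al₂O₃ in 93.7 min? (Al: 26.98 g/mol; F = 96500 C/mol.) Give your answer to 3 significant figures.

n(Al) = 19.3 / 26.98 = 0.7153 mol
Al³⁺ + 3e⁻ → Al, so n(e⁻) = 3 × 0.7153 = 2.146 mol
Q = 2.146 × 96500 = 2.071×10^5 C
I = Q / t = 2.071×10^5 / 5622 s = 36.8 A

36.8 A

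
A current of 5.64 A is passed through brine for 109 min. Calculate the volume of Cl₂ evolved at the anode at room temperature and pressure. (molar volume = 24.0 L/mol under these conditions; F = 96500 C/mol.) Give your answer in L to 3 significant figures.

Charge passed = 5.64 × 6540 = 36890 C
n(e⁻) = 36890 / 96500 = 0.3823 mol
2Cl⁻ → Cl₂ + 2e⁻, so n(Cl₂) = 0.3823 / 2 = 0.1912 mol
V = 0.1912 × 24.0 = 4.589 L

4.59 L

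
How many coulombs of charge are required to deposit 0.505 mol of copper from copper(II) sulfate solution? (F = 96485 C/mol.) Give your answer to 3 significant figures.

97400 C

Cu²⁺ + 2e⁻ → Cu, so n(e⁻) = 2 × 0.505 = 1.010 mol
Q = 1.010 × 96485 = 97450 C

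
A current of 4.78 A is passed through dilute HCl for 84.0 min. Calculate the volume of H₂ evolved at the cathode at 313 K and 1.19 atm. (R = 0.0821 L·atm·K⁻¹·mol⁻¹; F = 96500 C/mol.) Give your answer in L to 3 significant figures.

2.70 L

Q = 4.78 A × 5040 s = 24090 C
n(e⁻) = 24090 / 96500 = 0.2496 mol
2H⁺ + 2e⁻ → H₂, so n(H₂) = 0.2496 / 2 = 0.1248 mol
V = nRT/P = 0.1248 × 0.0821 × 313 / 1.19 = 2.695 L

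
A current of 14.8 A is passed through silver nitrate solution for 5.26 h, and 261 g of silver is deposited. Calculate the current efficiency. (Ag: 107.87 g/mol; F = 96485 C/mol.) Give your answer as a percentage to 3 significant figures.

Q = 14.8 × 18936 = 2.803×10^5 C
n(e⁻) = 2.803×10^5 / 96485 = 2.905 mol
Ag⁺ + e⁻ → Ag, so theoretical n(Ag) = 2.905 mol → 313.4 g
Efficiency = 261 / 313.4 = 0.8328 = 83.3%

83.3%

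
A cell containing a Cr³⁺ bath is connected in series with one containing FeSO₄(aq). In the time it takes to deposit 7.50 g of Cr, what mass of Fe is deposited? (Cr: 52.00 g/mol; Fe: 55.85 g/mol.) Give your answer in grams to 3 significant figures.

n(Cr) = 7.50 / 52.00 = 0.1442 mol
Cr³⁺ + 3e⁻ → Cr, so n(e⁻) = 3 × 0.1442 = 0.4326 mol
The cells are in series, so the same charge (and hence the same n(e⁻) = 0.4326 mol) passes through both.
Fe²⁺ + 2e⁻ → Fe, so n(Fe) = 0.4326 / 2 = 0.2163 mol
m(Fe) = 0.2163 × 55.85 = 12.1 g

12.1 g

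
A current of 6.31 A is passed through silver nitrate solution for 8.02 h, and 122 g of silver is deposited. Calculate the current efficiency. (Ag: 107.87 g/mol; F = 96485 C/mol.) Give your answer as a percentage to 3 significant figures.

Q = 6.31 × 28872 = 1.822×10^5 C
n(e⁻) = 1.822×10^5 / 96485 = 1.888 mol
Ag⁺ + e⁻ → Ag, so theoretical n(Ag) = 1.888 mol → 203.7 g
Efficiency = 122 / 203.7 = 0.5989 = 59.9%

59.9%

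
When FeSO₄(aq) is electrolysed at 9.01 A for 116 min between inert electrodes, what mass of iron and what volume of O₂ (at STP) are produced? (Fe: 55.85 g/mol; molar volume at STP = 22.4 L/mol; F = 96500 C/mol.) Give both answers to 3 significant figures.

18.1 g Fe; 3.64 L O₂

Q = 9.01 × 6960 = 62710 C; n(e⁻) = 62710 / 96500 = 0.6498 mol
Cathode: Fe²⁺ + 2e⁻ → Fe → n(Fe) = 0.6498/2 = 0.3249 mol → 18.1 g
Anode: 2H₂O → O₂ + 4H⁺ + 4e⁻ → n(O₂) = 0.6498/4 = 0.1625 mol → 3.64 L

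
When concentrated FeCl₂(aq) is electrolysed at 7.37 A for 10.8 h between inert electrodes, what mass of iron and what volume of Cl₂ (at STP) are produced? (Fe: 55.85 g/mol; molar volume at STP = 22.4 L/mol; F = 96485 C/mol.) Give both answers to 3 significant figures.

Q = 7.37 × 38880 = 2.865×10^5 C; n(e⁻) = 2.865×10^5 / 96485 = 2.969 mol
Cathode: Fe²⁺ + 2e⁻ → Fe → n(Fe) = 2.969/2 = 1.485 mol → 82.9 g
Anode: 2Cl⁻ → Cl₂ + 2e⁻ → n(Cl₂) = 2.969/2 = 1.485 mol → 33.3 L

82.9 g Fe; 33.3 L Cl₂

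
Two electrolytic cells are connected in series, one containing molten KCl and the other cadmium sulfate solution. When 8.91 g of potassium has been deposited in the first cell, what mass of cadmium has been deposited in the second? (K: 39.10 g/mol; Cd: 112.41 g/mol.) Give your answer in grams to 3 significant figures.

12.8 g

n(K) = 8.91 / 39.10 = 0.2279 mol
K⁺ + e⁻ → K, so n(e⁻) = 0.2279 mol
The cells are in series, so the same charge (and hence the same n(e⁻) = 0.2279 mol) passes through both.
Cd²⁺ + 2e⁻ → Cd, so n(Cd) = 0.2279 / 2 = 0.1140 mol
m(Cd) = 0.1140 × 112.41 = 12.8 g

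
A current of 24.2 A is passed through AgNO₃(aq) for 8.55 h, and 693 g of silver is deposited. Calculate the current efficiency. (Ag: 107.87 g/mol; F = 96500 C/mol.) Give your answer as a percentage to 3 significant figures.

Q = 24.2 × 30780 = 7.449×10^5 C
n(e⁻) = 7.449×10^5 / 96500 = 7.719 mol
Ag⁺ + e⁻ → Ag, so theoretical n(Ag) = 7.719 mol → 832.6 g
Efficiency = 693 / 832.6 = 0.8323 = 83.2%

83.2%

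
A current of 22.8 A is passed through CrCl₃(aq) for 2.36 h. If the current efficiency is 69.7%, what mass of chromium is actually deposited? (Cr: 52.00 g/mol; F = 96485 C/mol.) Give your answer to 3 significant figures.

24.3 g

Q = 22.8 × 8496 = 1.937×10^5 C
n(e⁻) = 1.937×10^5 / 96485 = 2.008 mol
Cr³⁺ + 3e⁻ → Cr, so theoretical m(Cr) = 0.6693 × 52.00 = 34.80 g
Actual mass = 69.7% × 34.80 = 24.3 g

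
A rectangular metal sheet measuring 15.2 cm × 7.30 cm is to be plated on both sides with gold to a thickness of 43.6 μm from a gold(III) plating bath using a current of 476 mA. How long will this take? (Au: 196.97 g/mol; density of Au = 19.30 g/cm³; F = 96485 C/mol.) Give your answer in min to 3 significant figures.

961 min

Plated area = 2 × 15.2 × 7.30 = 221.9 cm²
Volume = 221.9 × 43.6×10⁻⁴ cm = 0.9675 cm³
m(Au) = 0.9675 × 19.30 = 18.67 g
n(Au) = 18.67 / 196.97 = 0.09479 mol; n(e⁻) = 3 × 0.09479 = 0.2844 mol
Q = 0.2844 × 96485 = 27440 C
t = 27440 / 0.476 = 57650 s = 961 min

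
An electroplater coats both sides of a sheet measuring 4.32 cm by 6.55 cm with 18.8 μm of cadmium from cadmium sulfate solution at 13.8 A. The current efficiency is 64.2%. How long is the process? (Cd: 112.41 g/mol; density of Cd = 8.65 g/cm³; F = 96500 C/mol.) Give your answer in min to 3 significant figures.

2.97 min

Plated area = 2 × 4.32 × 6.55 = 56.59 cm²
Volume = 56.59 × 18.8×10⁻⁴ cm = 0.1064 cm³
m(Cd) = 0.1064 × 8.65 = 0.9204 g
n(Cd) = 0.9204 / 112.41 = 0.008188 mol; n(e⁻) = 2 × 0.008188 = 0.01638 mol
Q = 0.01638 × 96500 / 0.642 = 2462 C
t = 2462 / 13.8 = 178.4 s = 2.97 min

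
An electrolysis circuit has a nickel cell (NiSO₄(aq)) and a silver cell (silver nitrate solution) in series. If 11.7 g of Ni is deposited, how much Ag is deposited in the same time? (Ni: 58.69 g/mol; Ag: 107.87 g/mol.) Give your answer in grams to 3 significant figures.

n(Ni) = 11.7 / 58.69 = 0.1994 mol
Ni²⁺ + 2e⁻ → Ni, so n(e⁻) = 2 × 0.1994 = 0.3988 mol
The cells are in series, so the same charge (and hence the same n(e⁻) = 0.3988 mol) passes through both.
Ag⁺ + e⁻ → Ag, so n(Ag) = 0.3988 mol
m(Ag) = 0.3988 × 107.87 = 43.0 g

43.0 g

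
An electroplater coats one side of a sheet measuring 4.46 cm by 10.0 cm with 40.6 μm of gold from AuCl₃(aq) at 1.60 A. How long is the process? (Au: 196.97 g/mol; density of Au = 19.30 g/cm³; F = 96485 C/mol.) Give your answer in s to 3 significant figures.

3210 s

Plated area = 4.46 × 10.0 = 44.60 cm²
Volume = 44.60 × 40.6×10⁻⁴ cm = 0.1811 cm³
m(Au) = 0.1811 × 19.30 = 3.495 g
n(Au) = 3.495 / 196.97 = 0.01774 mol; n(e⁻) = 3 × 0.01774 = 0.05322 mol
Q = 0.05322 × 96485 = 5135 C
t = 5135 / 1.60 = 3209 s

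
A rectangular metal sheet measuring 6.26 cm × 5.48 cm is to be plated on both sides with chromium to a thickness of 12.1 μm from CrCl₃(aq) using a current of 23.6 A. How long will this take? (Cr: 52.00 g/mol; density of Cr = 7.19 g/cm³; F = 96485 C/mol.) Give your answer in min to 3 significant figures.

2.35 min

Plated area = 2 × 6.26 × 5.48 = 68.61 cm²
Volume = 68.61 × 12.1×10⁻⁴ cm = 0.08302 cm³
m(Cr) = 0.08302 × 7.19 = 0.5969 g
n(Cr) = 0.5969 / 52.00 = 0.01148 mol; n(e⁻) = 3 × 0.01148 = 0.03444 mol
Q = 0.03444 × 96485 = 3323 C
t = 3323 / 23.6 = 140.8 s = 2.35 min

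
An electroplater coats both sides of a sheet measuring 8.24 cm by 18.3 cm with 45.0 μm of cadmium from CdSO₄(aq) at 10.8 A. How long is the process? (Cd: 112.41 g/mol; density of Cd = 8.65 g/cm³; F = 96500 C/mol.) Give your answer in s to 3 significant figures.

Plated area = 2 × 8.24 × 18.3 = 301.6 cm²
Volume = 301.6 × 45.0×10⁻⁴ cm = 1.357 cm³
m(Cd) = 1.357 × 8.65 = 11.74 g
n(Cd) = 11.74 / 112.41 = 0.1044 mol; n(e⁻) = 2 × 0.1044 = 0.2088 mol
Q = 0.2088 × 96500 = 20150 C
t = 20150 / 10.8 = 1866 s

1870 s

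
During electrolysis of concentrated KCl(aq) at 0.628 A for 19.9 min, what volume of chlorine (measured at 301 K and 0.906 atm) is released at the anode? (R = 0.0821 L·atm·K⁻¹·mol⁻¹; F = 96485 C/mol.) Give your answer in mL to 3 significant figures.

106 mL

Q = It = 0.628 × 1194 = 749.8 C
Moles of electrons = 749.8 / 96485 = 0.007771 mol
2Cl⁻ → Cl₂ + 2e⁻, so n(Cl₂) = 0.007771 / 2 = 0.003886 mol
V = nRT/P = 0.003886 × 0.0821 × 301 / 0.906 = 0.1060 L
= 106 mL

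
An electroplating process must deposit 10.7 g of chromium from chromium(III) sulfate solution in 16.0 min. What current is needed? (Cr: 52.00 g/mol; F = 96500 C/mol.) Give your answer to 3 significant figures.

n(Cr) = 10.7 / 52.00 = 0.2058 mol
Cr³⁺ + 3e⁻ → Cr, so n(e⁻) = 3 × 0.2058 = 0.6174 mol
Q = 0.6174 × 96500 = 59580 C
I = Q / t = 59580 / 960 s = 62.1 A

62.1 A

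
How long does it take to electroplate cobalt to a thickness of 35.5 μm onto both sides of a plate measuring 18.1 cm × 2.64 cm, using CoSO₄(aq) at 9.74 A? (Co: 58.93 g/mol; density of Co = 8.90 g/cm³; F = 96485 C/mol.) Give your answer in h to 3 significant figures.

0.282 h

Plated area = 2 × 18.1 × 2.64 = 95.57 cm²
Volume = 95.57 × 35.5×10⁻⁴ cm = 0.3393 cm³
m(Co) = 0.3393 × 8.90 = 3.020 g
n(Co) = 3.020 / 58.93 = 0.05125 mol; n(e⁻) = 2 × 0.05125 = 0.1025 mol
Q = 0.1025 × 96485 = 9890 C
t = 9890 / 9.74 = 1015 s = 0.282 h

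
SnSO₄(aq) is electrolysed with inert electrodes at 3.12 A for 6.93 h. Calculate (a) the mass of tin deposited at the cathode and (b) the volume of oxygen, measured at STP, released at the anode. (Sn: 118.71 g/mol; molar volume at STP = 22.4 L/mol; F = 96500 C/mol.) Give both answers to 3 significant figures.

47.9 g Sn; 4.52 L O₂

Q = 3.12 × 24948 = 77840 C; n(e⁻) = 77840 / 96500 = 0.8066 mol
Cathode: Sn²⁺ + 2e⁻ → Sn → n(Sn) = 0.8066/2 = 0.4033 mol → 47.9 g
Anode: 2H₂O → O₂ + 4H⁺ + 4e⁻ → n(O₂) = 0.8066/4 = 0.2017 mol → 4.52 L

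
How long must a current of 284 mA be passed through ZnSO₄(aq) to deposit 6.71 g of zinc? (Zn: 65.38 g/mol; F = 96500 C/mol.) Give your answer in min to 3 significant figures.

n(Zn) = 6.71 / 65.38 = 0.1026 mol
Zn²⁺ + 2e⁻ → Zn, so n(e⁻) = 2 × 0.1026 = 0.2052 mol
Q = 0.2052 × 96500 = 19800 C
t = Q / I = 19800 / 0.284 = 69720 s = 1160 min

1160 min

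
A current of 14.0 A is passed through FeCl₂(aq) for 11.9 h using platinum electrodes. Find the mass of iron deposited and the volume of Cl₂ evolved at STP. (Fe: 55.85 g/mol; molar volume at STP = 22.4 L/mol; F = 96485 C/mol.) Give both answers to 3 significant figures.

174 g Fe; 69.6 L Cl₂

Q = 14.0 × 42840 = 5.998×10^5 C; n(e⁻) = 5.998×10^5 / 96485 = 6.217 mol
Cathode: Fe²⁺ + 2e⁻ → Fe → n(Fe) = 6.217/2 = 3.109 mol → 174 g
Anode: 2Cl⁻ → Cl₂ + 2e⁻ → n(Cl₂) = 6.217/2 = 3.109 mol → 69.6 L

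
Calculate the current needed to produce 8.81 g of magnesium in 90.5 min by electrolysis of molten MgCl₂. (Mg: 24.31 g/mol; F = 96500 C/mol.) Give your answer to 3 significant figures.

12.9 A

n(Mg) = 8.81 / 24.31 = 0.3624 mol
Mg²⁺ + 2e⁻ → Mg, so n(e⁻) = 2 × 0.3624 = 0.7248 mol
Q = 0.7248 × 96500 = 69940 C
I = Q / t = 69940 / 5430 s = 12.9 A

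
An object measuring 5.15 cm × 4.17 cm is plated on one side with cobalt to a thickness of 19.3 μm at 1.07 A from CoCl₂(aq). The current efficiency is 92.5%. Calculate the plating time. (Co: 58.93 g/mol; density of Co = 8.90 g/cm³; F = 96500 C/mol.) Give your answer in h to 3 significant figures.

0.339 h

Plated area = 5.15 × 4.17 = 21.48 cm²
Volume = 21.48 × 19.3×10⁻⁴ cm = 0.04146 cm³
m(Co) = 0.04146 × 8.90 = 0.3690 g
n(Co) = 0.3690 / 58.93 = 0.006262 mol; n(e⁻) = 2 × 0.006262 = 0.01252 mol
Q = 0.01252 × 96500 / 0.925 = 1306 C
t = 1306 / 1.07 = 1221 s = 0.339 h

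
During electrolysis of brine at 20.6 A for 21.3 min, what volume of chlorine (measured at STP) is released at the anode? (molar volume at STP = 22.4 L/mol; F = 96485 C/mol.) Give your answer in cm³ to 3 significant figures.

3060 cm³

Q = 20.6 A × 1278 s = 26330 C
n(e⁻) = 26330 / 96485 = 0.2729 mol
2Cl⁻ → Cl₂ + 2e⁻, so n(Cl₂) = 0.2729 / 2 = 0.1365 mol
V = 0.1365 × 22.4 = 3.058 L
= 3060 cm³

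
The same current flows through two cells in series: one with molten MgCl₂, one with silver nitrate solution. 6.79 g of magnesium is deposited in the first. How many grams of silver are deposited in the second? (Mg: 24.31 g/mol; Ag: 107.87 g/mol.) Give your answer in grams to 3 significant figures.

60.3 g

n(Mg) = 6.79 / 24.31 = 0.2793 mol
Mg²⁺ + 2e⁻ → Mg, so n(e⁻) = 2 × 0.2793 = 0.5586 mol
The cells are in series, so the same charge (and hence the same n(e⁻) = 0.5586 mol) passes through both.
Ag⁺ + e⁻ → Ag, so n(Ag) = 0.5586 mol
m(Ag) = 0.5586 × 107.87 = 60.3 g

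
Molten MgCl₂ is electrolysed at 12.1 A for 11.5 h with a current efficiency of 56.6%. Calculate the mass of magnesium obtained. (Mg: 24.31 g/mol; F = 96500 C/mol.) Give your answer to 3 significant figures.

Q = 12.1 × 41400 = 5.009×10^5 C
n(e⁻) = 5.009×10^5 / 96500 = 5.191 mol
Mg²⁺ + 2e⁻ → Mg, so theoretical m(Mg) = 2.596 × 24.31 = 63.11 g
Actual mass = 56.6% × 63.11 = 35.7 g

35.7 g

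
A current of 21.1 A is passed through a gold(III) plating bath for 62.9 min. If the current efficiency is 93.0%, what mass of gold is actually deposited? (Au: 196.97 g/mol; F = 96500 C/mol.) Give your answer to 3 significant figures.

Q = 21.1 × 3774 = 79630 C
n(e⁻) = 79630 / 96500 = 0.8252 mol
Au³⁺ + 3e⁻ → Au, so theoretical m(Au) = 0.2751 × 196.97 = 54.19 g
Actual mass = 93.0% × 54.19 = 50.4 g

50.4 g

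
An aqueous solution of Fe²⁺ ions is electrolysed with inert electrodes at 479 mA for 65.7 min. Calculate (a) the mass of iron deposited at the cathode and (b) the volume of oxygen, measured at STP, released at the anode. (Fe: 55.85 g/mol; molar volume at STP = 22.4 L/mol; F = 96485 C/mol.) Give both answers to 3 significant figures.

Q = 0.479 × 3942 = 1888 C; n(e⁻) = 1888 / 96485 = 0.01957 mol
Cathode: Fe²⁺ + 2e⁻ → Fe → n(Fe) = 0.01957/2 = 0.009785 mol → 0.546 g
Anode: 2H₂O → O₂ + 4H⁺ + 4e⁻ → n(O₂) = 0.01957/4 = 0.004893 mol → 0.110 L

0.546 g Fe; 0.110 L O₂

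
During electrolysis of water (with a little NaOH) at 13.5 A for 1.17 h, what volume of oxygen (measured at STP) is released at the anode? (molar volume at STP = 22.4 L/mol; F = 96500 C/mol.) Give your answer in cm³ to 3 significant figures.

Q = It = 13.5 × 4212 = 56860 C
n(e⁻) = Q/F = 56860/96500 = 0.5892 mol
2H₂O → O₂ + 4H⁺ + 4e⁻, so n(O₂) = 0.5892 / 4 = 0.1473 mol
V = 0.1473 × 22.4 = 3.300 L
= 3300 cm³

3300 cm³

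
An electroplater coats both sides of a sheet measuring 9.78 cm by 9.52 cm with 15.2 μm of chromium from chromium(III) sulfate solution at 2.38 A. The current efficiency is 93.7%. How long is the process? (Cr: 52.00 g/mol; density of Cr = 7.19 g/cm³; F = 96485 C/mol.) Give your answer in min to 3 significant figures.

Plated area = 2 × 9.78 × 9.52 = 186.2 cm²
Volume = 186.2 × 15.2×10⁻⁴ cm = 0.2830 cm³
m(Cr) = 0.2830 × 7.19 = 2.035 g
n(Cr) = 2.035 / 52.00 = 0.03913 mol; n(e⁻) = 3 × 0.03913 = 0.1174 mol
Q = 0.1174 × 96485 / 0.937 = 12090 C
t = 12090 / 2.38 = 5080 s = 84.7 min

84.7 min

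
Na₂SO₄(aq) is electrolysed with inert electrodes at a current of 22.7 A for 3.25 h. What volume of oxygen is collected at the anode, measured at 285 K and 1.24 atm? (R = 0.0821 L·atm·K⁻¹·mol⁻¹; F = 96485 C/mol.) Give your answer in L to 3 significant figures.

13.0 L

Charge passed = 22.7 × 11700 = 2.656×10^5 C
Moles of electrons = 2.656×10^5 / 96485 = 2.753 mol
2H₂O → O₂ + 4H⁺ + 4e⁻, so n(O₂) = 2.753 / 4 = 0.6883 mol
V = nRT/P = 0.6883 × 0.0821 × 285 / 1.24 = 12.99 L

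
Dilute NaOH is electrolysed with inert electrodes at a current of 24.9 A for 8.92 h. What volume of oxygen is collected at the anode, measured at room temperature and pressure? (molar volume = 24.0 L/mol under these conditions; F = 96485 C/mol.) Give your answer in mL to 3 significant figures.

49700 mL

Q = It = 24.9 × 32112 = 7.996×10^5 C
n(e⁻) = 7.996×10^5 / 96485 = 8.287 mol
2H₂O → O₂ + 4H⁺ + 4e⁻, so n(O₂) = 8.287 / 4 = 2.072 mol
V = 2.072 × 24.0 = 49.73 L
= 49700 mL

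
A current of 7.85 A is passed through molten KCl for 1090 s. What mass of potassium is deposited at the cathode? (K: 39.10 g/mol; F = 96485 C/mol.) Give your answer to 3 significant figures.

Charge passed = 7.85 × 1090 = 8557 C
n(e⁻) = Q/F = 8557/96485 = 0.08869 mol
K⁺ + e⁻ → K, so n(K) = 0.08869 mol
m = 0.08869 × 39.10 = 3.47 g

3.47 g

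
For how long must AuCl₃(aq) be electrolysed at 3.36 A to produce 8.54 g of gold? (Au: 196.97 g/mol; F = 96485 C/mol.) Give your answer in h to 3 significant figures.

n(Au) = 8.54 / 196.97 = 0.04336 mol
Au³⁺ + 3e⁻ → Au, so n(e⁻) = 3 × 0.04336 = 0.1301 mol
Q = 0.1301 × 96485 = 12550 C
t = Q / I = 12550 / 3.36 = 3735 s = 1.04 h

1.04 h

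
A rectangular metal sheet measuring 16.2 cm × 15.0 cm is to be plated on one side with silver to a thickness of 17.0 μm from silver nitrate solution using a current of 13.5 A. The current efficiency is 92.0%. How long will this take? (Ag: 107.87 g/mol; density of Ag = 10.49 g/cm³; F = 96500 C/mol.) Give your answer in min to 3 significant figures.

5.20 min

Plated area = 16.2 × 15.0 = 243.0 cm²
Volume = 243.0 × 17.0×10⁻⁴ cm = 0.4131 cm³
m(Ag) = 0.4131 × 10.49 = 4.333 g
n(Ag) = 4.333 / 107.87 = 0.04017 mol; n(e⁻) = 0.04017 mol
Q = 0.04017 × 96500 / 0.920 = 4213 C
t = 4213 / 13.5 = 312.1 s = 5.20 min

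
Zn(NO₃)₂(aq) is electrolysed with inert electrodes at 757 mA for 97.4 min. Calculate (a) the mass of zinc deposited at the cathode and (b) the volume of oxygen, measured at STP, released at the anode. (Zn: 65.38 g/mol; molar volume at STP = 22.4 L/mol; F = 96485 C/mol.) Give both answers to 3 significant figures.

Q = 0.757 × 5844 = 4424 C; n(e⁻) = 4424 / 96485 = 0.04585 mol
Cathode: Zn²⁺ + 2e⁻ → Zn → n(Zn) = 0.04585/2 = 0.02293 mol → 1.50 g
Anode: 2H₂O → O₂ + 4H⁺ + 4e⁻ → n(O₂) = 0.04585/4 = 0.01146 mol → 0.257 L

1.50 g Zn; 0.257 L O₂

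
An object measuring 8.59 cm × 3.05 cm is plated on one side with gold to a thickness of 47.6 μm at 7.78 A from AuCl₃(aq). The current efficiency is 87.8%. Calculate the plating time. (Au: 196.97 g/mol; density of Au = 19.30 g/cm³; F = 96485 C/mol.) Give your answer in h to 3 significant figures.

0.144 h

Plated area = 8.59 × 3.05 = 26.20 cm²
Volume = 26.20 × 47.6×10⁻⁴ cm = 0.1247 cm³
m(Au) = 0.1247 × 19.30 = 2.407 g
n(Au) = 2.407 / 196.97 = 0.01222 mol; n(e⁻) = 3 × 0.01222 = 0.03666 mol
Q = 0.03666 × 96485 / 0.878 = 4029 C
t = 4029 / 7.78 = 517.9 s = 0.144 h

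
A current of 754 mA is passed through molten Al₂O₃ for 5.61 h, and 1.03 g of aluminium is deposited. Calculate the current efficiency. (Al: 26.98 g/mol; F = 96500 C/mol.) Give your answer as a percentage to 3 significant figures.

72.6%

Q = 0.754 × 20196 = 15230 C
n(e⁻) = 15230 / 96500 = 0.1578 mol
Al³⁺ + 3e⁻ → Al, so theoretical n(Al) = 0.05260 mol → 1.419 g
Efficiency = 1.03 / 1.419 = 0.7259 = 72.6%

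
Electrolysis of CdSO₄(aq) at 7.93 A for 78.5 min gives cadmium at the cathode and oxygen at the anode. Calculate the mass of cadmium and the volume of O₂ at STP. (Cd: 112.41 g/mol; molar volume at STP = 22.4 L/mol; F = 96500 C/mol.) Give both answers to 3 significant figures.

21.8 g Cd; 2.17 L O₂

Q = 7.93 × 4710 = 37350 C; n(e⁻) = 37350 / 96500 = 0.3870 mol
Cathode: Cd²⁺ + 2e⁻ → Cd → n(Cd) = 0.3870/2 = 0.1935 mol → 21.8 g
Anode: 2H₂O → O₂ + 4H⁺ + 4e⁻ → n(O₂) = 0.3870/4 = 0.09675 mol → 2.17 L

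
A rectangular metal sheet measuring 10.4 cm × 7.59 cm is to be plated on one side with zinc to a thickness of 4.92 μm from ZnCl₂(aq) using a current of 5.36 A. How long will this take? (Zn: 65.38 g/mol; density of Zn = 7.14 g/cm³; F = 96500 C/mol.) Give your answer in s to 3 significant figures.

153 s

Plated area = 10.4 × 7.59 = 78.94 cm²
Volume = 78.94 × 4.92×10⁻⁴ cm = 0.03884 cm³
m(Zn) = 0.03884 × 7.14 = 0.2773 g
n(Zn) = 0.2773 / 65.38 = 0.004241 mol; n(e⁻) = 2 × 0.004241 = 0.008482 mol
Q = 0.008482 × 96500 = 818.5 C
t = 818.5 / 5.36 = 152.7 s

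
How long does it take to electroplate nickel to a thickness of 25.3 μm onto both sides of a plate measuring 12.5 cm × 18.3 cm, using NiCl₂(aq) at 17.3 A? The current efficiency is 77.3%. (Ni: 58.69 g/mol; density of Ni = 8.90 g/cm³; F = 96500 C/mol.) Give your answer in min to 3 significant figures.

Plated area = 2 × 12.5 × 18.3 = 457.5 cm²
Volume = 457.5 × 25.3×10⁻⁴ cm = 1.157 cm³
m(Ni) = 1.157 × 8.90 = 10.30 g
n(Ni) = 10.30 / 58.69 = 0.1755 mol; n(e⁻) = 2 × 0.1755 = 0.3510 mol
Q = 0.3510 × 96500 / 0.773 = 43820 C
t = 43820 / 17.3 = 2533 s = 42.2 min

42.2 min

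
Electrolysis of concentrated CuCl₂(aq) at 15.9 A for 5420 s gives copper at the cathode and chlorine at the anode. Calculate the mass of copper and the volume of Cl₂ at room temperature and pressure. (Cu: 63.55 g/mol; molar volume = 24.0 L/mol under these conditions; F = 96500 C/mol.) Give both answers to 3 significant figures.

Q = 15.9 × 5420 = 86180 C; n(e⁻) = 86180 / 96500 = 0.8931 mol
Cathode: Cu²⁺ + 2e⁻ → Cu → n(Cu) = 0.8931/2 = 0.4466 mol → 28.4 g
Anode: 2Cl⁻ → Cl₂ + 2e⁻ → n(Cl₂) = 0.8931/2 = 0.4466 mol → 10.7 L

28.4 g Cu; 10.7 L Cl₂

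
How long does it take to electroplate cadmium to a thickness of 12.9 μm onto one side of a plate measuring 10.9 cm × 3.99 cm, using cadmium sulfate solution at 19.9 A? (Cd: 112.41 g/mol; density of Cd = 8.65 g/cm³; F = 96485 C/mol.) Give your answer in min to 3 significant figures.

0.698 min

Plated area = 10.9 × 3.99 = 43.49 cm²
Volume = 43.49 × 12.9×10⁻⁴ cm = 0.05610 cm³
m(Cd) = 0.05610 × 8.65 = 0.4853 g
n(Cd) = 0.4853 / 112.41 = 0.004317 mol; n(e⁻) = 2 × 0.004317 = 0.008634 mol
Q = 0.008634 × 96485 = 833.1 C
t = 833.1 / 19.9 = 41.86 s = 0.698 min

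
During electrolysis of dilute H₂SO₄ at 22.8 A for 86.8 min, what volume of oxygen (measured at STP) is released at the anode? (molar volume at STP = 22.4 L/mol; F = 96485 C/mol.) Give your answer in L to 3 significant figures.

6.89 L

Q = It = 22.8 × 5208 = 1.187×10^5 C
Moles of electrons = 1.187×10^5 / 96485 = 1.230 mol
2H₂O → O₂ + 4H⁺ + 4e⁻, so n(O₂) = 1.230 / 4 = 0.3075 mol
V = 0.3075 × 22.4 = 6.888 L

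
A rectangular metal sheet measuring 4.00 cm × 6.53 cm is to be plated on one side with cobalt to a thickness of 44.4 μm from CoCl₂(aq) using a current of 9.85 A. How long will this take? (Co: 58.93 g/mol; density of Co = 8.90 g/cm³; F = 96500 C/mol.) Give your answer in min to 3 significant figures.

5.72 min

Plated area = 4.00 × 6.53 = 26.12 cm²
Volume = 26.12 × 44.4×10⁻⁴ cm = 0.1160 cm³
m(Co) = 0.1160 × 8.90 = 1.032 g
n(Co) = 1.032 / 58.93 = 0.01751 mol; n(e⁻) = 2 × 0.01751 = 0.03502 mol
Q = 0.03502 × 96500 = 3379 C
t = 3379 / 9.85 = 343.0 s = 5.72 min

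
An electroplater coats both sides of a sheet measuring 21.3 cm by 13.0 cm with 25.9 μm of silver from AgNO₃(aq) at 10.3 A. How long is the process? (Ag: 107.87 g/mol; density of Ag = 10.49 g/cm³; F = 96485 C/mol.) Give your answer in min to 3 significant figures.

Plated area = 2 × 21.3 × 13.0 = 553.8 cm²
Volume = 553.8 × 25.9×10⁻⁴ cm = 1.434 cm³
m(Ag) = 1.434 × 10.49 = 15.04 g
n(Ag) = 15.04 / 107.87 = 0.1394 mol; n(e⁻) = 0.1394 mol
Q = 0.1394 × 96485 = 13450 C
t = 13450 / 10.3 = 1306 s = 21.8 min

21.8 min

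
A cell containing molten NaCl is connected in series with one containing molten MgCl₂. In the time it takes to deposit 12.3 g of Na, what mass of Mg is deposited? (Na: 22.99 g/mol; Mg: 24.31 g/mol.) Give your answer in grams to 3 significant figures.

6.50 g

n(Na) = 12.3 / 22.99 = 0.5350 mol
Na⁺ + e⁻ → Na, so n(e⁻) = 0.5350 mol
Since the cells are in series, n(e⁻) in the Mg cell is also 0.5350 mol.
Mg²⁺ + 2e⁻ → Mg, so n(Mg) = 0.5350 / 2 = 0.2675 mol
m(Mg) = 0.2675 × 24.31 = 6.50 g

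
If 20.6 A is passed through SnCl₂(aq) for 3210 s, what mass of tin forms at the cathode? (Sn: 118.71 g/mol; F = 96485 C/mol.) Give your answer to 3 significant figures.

Q = 20.6 A × 3210 s = 66130 C
Moles of electrons = 66130 / 96485 = 0.6854 mol
Sn²⁺ + 2e⁻ → Sn, so n(Sn) = 0.6854 / 2 = 0.3427 mol
m = 0.3427 × 118.71 = 40.7 g

40.7 g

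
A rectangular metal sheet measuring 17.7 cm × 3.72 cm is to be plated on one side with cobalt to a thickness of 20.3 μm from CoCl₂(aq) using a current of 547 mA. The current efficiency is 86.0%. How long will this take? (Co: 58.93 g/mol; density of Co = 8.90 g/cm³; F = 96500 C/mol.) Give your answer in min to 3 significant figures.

Plated area = 17.7 × 3.72 = 65.84 cm²
Volume = 65.84 × 20.3×10⁻⁴ cm = 0.1337 cm³
m(Co) = 0.1337 × 8.90 = 1.190 g
n(Co) = 1.190 / 58.93 = 0.02019 mol; n(e⁻) = 2 × 0.02019 = 0.04038 mol
Q = 0.04038 × 96500 / 0.860 = 4531 C
t = 4531 / 0.547 = 8283 s = 138 min

138 min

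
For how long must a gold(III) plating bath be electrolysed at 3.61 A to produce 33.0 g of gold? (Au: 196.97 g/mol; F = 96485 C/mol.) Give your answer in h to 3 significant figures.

n(Au) = 33.0 / 196.97 = 0.1675 mol
Au³⁺ + 3e⁻ → Au, so n(e⁻) = 3 × 0.1675 = 0.5025 mol
Q = 0.5025 × 96485 = 48480 C
t = Q / I = 48480 / 3.61 = 13430 s = 3.73 h

3.73 h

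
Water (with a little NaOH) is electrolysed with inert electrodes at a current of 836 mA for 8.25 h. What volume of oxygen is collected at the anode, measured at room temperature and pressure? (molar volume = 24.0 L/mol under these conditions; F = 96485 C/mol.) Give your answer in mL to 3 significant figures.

Q = It = 0.836 × 29700 = 24830 C
n(e⁻) = 24830 / 96485 = 0.2573 mol
2H₂O → O₂ + 4H⁺ + 4e⁻, so n(O₂) = 0.2573 / 4 = 0.06433 mol
V = 0.06433 × 24.0 = 1.544 L
= 1540 mL

1540 mL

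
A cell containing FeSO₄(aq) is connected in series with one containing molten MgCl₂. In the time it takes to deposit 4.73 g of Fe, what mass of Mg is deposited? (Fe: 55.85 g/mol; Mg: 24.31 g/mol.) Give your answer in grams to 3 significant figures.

2.06 g

n(Fe) = 4.73 / 55.85 = 0.08469 mol
Fe²⁺ + 2e⁻ → Fe, so n(e⁻) = 2 × 0.08469 = 0.1694 mol
Since the cells are in series, n(e⁻) in the Mg cell is also 0.1694 mol.
Mg²⁺ + 2e⁻ → Mg, so n(Mg) = 0.1694 / 2 = 0.08470 mol
m(Mg) = 0.08470 × 24.31 = 2.06 g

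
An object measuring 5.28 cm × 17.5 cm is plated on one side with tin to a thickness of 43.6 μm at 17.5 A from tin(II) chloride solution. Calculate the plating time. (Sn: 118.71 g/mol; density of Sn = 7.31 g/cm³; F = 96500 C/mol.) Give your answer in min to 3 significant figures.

Plated area = 5.28 × 17.5 = 92.40 cm²
Volume = 92.40 × 43.6×10⁻⁴ cm = 0.4029 cm³
m(Sn) = 0.4029 × 7.31 = 2.945 g
n(Sn) = 2.945 / 118.71 = 0.02481 mol; n(e⁻) = 2 × 0.02481 = 0.04962 mol
Q = 0.04962 × 96500 = 4788 C
t = 4788 / 17.5 = 273.6 s = 4.56 min

4.56 min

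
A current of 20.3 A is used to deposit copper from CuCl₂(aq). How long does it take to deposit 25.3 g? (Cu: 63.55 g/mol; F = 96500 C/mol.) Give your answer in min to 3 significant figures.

n(Cu) = 25.3 / 63.55 = 0.3981 mol
Cu²⁺ + 2e⁻ → Cu, so n(e⁻) = 2 × 0.3981 = 0.7962 mol
Q = 0.7962 × 96500 = 76830 C
t = Q / I = 76830 / 20.3 = 3785 s = 63.1 min

63.1 min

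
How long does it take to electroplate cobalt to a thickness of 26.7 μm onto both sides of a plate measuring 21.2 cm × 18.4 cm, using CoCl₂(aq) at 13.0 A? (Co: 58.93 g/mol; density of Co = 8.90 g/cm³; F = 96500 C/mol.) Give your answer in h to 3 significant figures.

Plated area = 2 × 21.2 × 18.4 = 780.2 cm²
Volume = 780.2 × 26.7×10⁻⁴ cm = 2.083 cm³
m(Co) = 2.083 × 8.90 = 18.54 g
n(Co) = 18.54 / 58.93 = 0.3146 mol; n(e⁻) = 2 × 0.3146 = 0.6292 mol
Q = 0.6292 × 96500 = 60720 C
t = 60720 / 13.0 = 4671 s = 1.30 h

1.30 h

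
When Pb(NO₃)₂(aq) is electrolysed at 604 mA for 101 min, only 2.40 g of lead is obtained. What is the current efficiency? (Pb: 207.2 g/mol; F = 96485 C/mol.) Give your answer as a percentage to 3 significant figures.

61.1%

Q = 0.604 × 6060 = 3660 C
n(e⁻) = 3660 / 96485 = 0.03793 mol
Pb²⁺ + 2e⁻ → Pb, so theoretical n(Pb) = 0.01897 mol → 3.931 g
Efficiency = 2.40 / 3.931 = 0.6105 = 61.1%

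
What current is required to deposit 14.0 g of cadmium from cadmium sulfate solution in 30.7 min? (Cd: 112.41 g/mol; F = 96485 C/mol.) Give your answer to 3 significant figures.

13.0 A

n(Cd) = 14.0 / 112.41 = 0.1245 mol
Cd²⁺ + 2e⁻ → Cd, so n(e⁻) = 2 × 0.1245 = 0.2490 mol
Q = 0.2490 × 96485 = 24020 C
I = Q / t = 24020 / 1842 s = 13.0 A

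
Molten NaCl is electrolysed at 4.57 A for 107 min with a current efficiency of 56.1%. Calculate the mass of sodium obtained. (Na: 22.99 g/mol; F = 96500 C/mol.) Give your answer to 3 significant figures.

Q = 4.57 × 6420 = 29340 C
n(e⁻) = 29340 / 96500 = 0.3040 mol
Na⁺ + e⁻ → Na, so theoretical m(Na) = 0.3040 × 22.99 = 6.989 g
Actual mass = 56.1% × 6.989 = 3.92 g

3.92 g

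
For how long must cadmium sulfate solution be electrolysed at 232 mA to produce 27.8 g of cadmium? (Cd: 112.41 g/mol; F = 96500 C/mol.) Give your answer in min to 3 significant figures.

n(Cd) = 27.8 / 112.41 = 0.2473 mol
Cd²⁺ + 2e⁻ → Cd, so n(e⁻) = 2 × 0.2473 = 0.4946 mol
Q = 0.4946 × 96500 = 47730 C
t = Q / I = 47730 / 0.232 = 2.057×10^5 s = 3430 min

3430 min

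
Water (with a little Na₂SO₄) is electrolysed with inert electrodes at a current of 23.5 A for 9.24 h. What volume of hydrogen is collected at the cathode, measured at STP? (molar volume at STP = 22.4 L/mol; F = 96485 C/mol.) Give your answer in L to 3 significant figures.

90.7 L

Q = 23.5 A × 33264 s = 7.817×10^5 C
n(e⁻) = 7.817×10^5 / 96485 = 8.102 mol
2H⁺ + 2e⁻ → H₂, so n(H₂) = 8.102 / 2 = 4.051 mol
V = 4.051 × 22.4 = 90.74 L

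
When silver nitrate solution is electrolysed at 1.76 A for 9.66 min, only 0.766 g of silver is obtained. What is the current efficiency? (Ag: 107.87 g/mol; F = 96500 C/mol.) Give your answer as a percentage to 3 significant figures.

67.2%

Q = 1.76 × 579.6 = 1020 C
n(e⁻) = 1020 / 96500 = 0.01057 mol
Ag⁺ + e⁻ → Ag, so theoretical n(Ag) = 0.01057 mol → 1.140 g
Efficiency = 0.766 / 1.140 = 0.6719 = 67.2%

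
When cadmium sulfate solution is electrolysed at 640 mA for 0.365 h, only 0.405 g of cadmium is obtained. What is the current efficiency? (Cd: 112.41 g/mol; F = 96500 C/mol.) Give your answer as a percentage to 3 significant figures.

Q = 0.640 × 1314 = 841.0 C
n(e⁻) = 841.0 / 96500 = 0.008715 mol
Cd²⁺ + 2e⁻ → Cd, so theoretical n(Cd) = 0.004358 mol → 0.4899 g
Efficiency = 0.405 / 0.4899 = 0.8267 = 82.7%

82.7%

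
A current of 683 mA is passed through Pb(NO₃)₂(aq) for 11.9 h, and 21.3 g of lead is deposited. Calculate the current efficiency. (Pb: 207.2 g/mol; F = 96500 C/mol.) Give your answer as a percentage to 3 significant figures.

67.8%

Q = 0.683 × 42840 = 29260 C
n(e⁻) = 29260 / 96500 = 0.3032 mol
Pb²⁺ + 2e⁻ → Pb, so theoretical n(Pb) = 0.1516 mol → 31.41 g
Efficiency = 21.3 / 31.41 = 0.6781 = 67.8%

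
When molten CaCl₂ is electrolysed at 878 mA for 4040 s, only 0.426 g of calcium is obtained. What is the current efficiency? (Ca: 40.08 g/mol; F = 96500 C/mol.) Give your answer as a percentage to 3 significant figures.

Q = 0.878 × 4040 = 3547 C
n(e⁻) = 3547 / 96500 = 0.03676 mol
Ca²⁺ + 2e⁻ → Ca, so theoretical n(Ca) = 0.01838 mol → 0.7367 g
Efficiency = 0.426 / 0.7367 = 0.5783 = 57.8%

57.8%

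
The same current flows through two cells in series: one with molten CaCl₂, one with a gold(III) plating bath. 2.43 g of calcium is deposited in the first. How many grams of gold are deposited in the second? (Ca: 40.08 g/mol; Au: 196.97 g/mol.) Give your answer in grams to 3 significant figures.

7.96 g

n(Ca) = 2.43 / 40.08 = 0.06063 mol
Ca²⁺ + 2e⁻ → Ca, so n(e⁻) = 2 × 0.06063 = 0.1213 mol
Since the cells are in series, n(e⁻) in the Au cell is also 0.1213 mol.
Au³⁺ + 3e⁻ → Au, so n(Au) = 0.1213 / 3 = 0.04043 mol
m(Au) = 0.04043 × 196.97 = 7.96 g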